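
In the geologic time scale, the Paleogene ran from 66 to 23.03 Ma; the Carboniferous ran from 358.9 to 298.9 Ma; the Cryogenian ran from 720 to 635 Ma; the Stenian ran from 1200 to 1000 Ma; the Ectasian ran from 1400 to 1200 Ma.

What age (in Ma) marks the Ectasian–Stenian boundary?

The Ectasian ends and the Stenian begins at 1200 Ma.

1200 Ma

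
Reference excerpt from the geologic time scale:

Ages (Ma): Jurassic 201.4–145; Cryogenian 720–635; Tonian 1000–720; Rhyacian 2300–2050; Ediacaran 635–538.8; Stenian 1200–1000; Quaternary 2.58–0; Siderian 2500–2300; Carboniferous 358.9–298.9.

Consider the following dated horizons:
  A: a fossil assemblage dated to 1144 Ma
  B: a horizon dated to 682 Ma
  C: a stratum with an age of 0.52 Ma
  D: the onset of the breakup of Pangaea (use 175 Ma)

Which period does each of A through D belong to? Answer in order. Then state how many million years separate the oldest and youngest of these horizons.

Match each age against the start–end ranges in the excerpt: A = 1144 Ma → Stenian (1200–1000); B = 682 Ma → Cryogenian (720–635); C = 0.52 Ma → Quaternary (2.58–0); D = 175 Ma → Jurassic (201.4–145).
The largest age is 1144 Ma and the smallest is 0.52 Ma; their difference is 1143.48 Myr.

A — Stenian; B — Cryogenian; C — Quaternary; D — Jurassic; span 1143.48 million years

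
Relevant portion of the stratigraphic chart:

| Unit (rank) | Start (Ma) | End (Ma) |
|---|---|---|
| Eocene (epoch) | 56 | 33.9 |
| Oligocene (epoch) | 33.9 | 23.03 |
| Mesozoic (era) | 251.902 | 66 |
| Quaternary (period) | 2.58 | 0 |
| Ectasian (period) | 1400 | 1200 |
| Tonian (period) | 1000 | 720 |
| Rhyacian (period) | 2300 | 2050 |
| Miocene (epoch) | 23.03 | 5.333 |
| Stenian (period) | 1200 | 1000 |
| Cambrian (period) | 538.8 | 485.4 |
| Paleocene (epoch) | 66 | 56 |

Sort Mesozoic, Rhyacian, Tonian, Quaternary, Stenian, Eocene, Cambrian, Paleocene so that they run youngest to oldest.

Quaternary, Eocene, Paleocene, Mesozoic, Cambrian, Tonian, Stenian, Rhyacian

Read off each span (Ma): Mesozoic 251.902–66; Rhyacian 2300–2050; Tonian 1000–720; Quaternary 2.58–0; Stenian 1200–1000; Eocene 56–33.9; Cambrian 538.8–485.4; Paleocene 66–56.
Larger Ma is older, so oldest→youngest is Rhyacian, Stenian, Tonian, Cambrian, Mesozoic, Paleocene, Eocene, Quaternary; reverse it for youngest→oldest.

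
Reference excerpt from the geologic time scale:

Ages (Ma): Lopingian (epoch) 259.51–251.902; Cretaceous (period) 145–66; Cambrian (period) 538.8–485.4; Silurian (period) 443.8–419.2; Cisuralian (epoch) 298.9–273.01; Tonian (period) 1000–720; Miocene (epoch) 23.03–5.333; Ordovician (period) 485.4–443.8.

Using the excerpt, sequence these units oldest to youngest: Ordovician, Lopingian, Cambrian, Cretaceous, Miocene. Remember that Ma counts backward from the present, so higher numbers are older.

Cambrian, Ordovician, Lopingian, Cretaceous, Miocene

The oldest of these is Cambrian (starts 538.8 Ma) and the youngest is Miocene (ends 5.333 Ma).
In between, by decreasing start age: Ordovician (485.4), Lopingian (259.51), Cretaceous (145).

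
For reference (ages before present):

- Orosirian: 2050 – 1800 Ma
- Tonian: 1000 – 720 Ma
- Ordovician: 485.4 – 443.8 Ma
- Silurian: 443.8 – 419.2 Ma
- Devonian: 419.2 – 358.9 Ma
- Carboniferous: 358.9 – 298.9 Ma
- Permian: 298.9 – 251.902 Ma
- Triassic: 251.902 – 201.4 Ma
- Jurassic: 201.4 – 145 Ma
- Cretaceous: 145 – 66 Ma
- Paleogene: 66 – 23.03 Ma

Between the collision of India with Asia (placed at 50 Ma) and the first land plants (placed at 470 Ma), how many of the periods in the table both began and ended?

470 Ma sits inside the Ordovician (485.4–443.8) and 50 Ma inside the Paleogene (66–23.03); neither of those is wholly between the two dates.
The listed periods lying completely between them are Silurian, Devonian, Carboniferous, Permian, Triassic, Jurassic, Cretaceous — 7 in all.

7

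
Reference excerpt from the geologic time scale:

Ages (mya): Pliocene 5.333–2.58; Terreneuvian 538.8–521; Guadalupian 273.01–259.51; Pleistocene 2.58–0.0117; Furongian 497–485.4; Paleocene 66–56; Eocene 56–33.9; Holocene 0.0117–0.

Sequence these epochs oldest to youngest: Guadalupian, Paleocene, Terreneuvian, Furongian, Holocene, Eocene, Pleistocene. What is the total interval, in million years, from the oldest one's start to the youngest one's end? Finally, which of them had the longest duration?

Start ages (Ma): Terreneuvian 538.8, Furongian 497, Guadalupian 273.01, Paleocene 66, Eocene 56, Pleistocene 2.58, Holocene 0.0117.
Ordered oldest to youngest: Terreneuvian, Furongian, Guadalupian, Paleocene, Eocene, Pleistocene, Holocene.
Span = 538.8 − 0 = 538.8 Myr.
Durations: Furongian 11.6, Eocene 22.1, Terreneuvian 17.8, Holocene 0.0117, Guadalupian 13.5, Paleocene 10, Pleistocene 2.5683 → longest is Eocene (22.1 Myr).

Terreneuvian, Furongian, Guadalupian, Paleocene, Eocene, Pleistocene, Holocene; total span 538.8 Myr; longest is Eocene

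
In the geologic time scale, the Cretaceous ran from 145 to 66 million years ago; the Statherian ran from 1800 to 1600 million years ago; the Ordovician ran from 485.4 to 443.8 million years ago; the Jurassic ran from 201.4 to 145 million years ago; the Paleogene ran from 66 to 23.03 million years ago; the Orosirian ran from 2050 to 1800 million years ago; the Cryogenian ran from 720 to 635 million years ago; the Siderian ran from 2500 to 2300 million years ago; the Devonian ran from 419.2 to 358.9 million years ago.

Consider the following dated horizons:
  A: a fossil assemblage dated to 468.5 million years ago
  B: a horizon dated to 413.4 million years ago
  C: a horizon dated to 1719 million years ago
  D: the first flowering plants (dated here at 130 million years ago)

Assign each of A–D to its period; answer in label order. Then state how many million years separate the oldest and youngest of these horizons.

A — Ordovician; B — Devonian; C — Statherian; D — Cretaceous; span 1589 million years

A: 468.5 Ma lies in 485.4–443.8 Ma, so Ordovician.
B: 413.4 Ma lies in 419.2–358.9 Ma, so Devonian.
C: 1719 Ma lies in 1800–1600 Ma, so Statherian.
D: 130 Ma lies in 145–66 Ma, so Cretaceous.
Oldest = 1719 Ma, youngest = 130 Ma → span 1589 Myr.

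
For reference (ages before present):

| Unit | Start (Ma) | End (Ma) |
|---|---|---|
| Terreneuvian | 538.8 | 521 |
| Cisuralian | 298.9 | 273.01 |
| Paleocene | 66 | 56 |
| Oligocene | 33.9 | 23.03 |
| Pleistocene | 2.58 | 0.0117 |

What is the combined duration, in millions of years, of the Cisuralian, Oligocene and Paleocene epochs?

46.76 million years

Duration is start − end for each: (298.9 − 273.01) + (33.9 − 23.03) + (66 − 56).
That is 25.89 + 10.87 + 10, which totals 46.76 million years.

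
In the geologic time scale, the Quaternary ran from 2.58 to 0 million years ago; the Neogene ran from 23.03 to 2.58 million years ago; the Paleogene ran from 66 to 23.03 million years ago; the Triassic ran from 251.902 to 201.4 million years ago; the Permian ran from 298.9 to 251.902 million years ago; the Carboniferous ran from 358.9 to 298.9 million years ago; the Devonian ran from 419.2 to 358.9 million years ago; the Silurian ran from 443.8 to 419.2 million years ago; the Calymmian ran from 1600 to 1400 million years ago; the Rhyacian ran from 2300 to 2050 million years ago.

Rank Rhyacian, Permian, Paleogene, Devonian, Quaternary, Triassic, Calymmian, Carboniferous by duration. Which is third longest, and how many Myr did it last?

Start − end for each: Rhyacian 2300 − 2050 = 250; Permian 298.9 − 251.902 = 46.998; Paleogene 66 − 23.03 = 42.97; Devonian 419.2 − 358.9 = 60.3; Quaternary 2.58 − 0 = 2.58; Triassic 251.902 − 201.4 = 50.502; Calymmian 1600 − 1400 = 200; Carboniferous 358.9 − 298.9 = 60.
Ranking these from longest: Rhyacian > Calymmian > Devonian > Carboniferous > Triassic > Permian > Paleogene > Quaternary.
Position 3 in that ranking is Devonian, which lasted 60.3 Myr.

Devonian, 60.3 million years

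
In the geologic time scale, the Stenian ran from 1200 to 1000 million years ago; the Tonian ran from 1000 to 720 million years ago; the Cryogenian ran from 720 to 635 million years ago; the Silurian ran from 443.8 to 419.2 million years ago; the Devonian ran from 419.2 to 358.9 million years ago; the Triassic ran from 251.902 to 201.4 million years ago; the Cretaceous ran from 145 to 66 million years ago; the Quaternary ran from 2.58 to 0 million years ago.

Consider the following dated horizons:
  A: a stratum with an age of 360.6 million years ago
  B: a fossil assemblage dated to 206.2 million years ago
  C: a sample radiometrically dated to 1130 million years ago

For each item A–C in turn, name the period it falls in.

A: 360.6 Ma lies in 419.2–358.9 Ma, so Devonian.
B: 206.2 Ma lies in 251.902–201.4 Ma, so Triassic.
C: 1130 Ma lies in 1200–1000 Ma, so Stenian.

A — Devonian; B — Triassic; C — Stenian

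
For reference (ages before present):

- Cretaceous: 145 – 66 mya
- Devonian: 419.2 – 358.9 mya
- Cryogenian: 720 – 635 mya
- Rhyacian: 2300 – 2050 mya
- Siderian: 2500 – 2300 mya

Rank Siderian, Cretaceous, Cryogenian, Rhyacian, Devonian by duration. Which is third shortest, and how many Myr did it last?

Start − end for each: Siderian 2500 − 2300 = 200; Cretaceous 145 − 66 = 79; Cryogenian 720 − 635 = 85; Rhyacian 2300 − 2050 = 250; Devonian 419.2 − 358.9 = 60.3.
Ranking these from shortest: Devonian < Cretaceous < Cryogenian < Siderian < Rhyacian.
Position 3 in that ranking is Cryogenian, which lasted 85 Myr.

Cryogenian, 85 million years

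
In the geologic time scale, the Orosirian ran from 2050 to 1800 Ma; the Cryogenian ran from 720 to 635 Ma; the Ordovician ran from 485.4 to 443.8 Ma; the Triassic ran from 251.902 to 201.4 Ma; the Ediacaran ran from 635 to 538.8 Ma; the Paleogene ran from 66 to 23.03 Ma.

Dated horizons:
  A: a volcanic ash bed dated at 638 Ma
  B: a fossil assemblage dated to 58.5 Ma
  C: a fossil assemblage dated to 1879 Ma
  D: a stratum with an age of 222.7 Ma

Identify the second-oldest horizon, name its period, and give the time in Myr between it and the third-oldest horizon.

A, in the Cryogenian; 415.3 million years to D

Larger Ma means older, so oldest first: C 1879 > A 638 > D 222.7 > B 58.5.
Counting 2 along gives A (638 Ma); the excerpt puts that inside the Cryogenian, 720–635 Ma.
Next in line is D (222.7 Ma), and 638 − 222.7 = 415.3 Myr.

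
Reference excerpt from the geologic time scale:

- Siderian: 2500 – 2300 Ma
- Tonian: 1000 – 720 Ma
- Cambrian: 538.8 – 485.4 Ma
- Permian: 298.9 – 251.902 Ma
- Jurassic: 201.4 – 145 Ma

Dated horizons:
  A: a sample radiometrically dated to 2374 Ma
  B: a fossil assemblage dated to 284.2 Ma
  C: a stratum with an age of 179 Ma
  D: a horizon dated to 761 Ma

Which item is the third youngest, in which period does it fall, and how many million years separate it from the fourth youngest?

D, in the Tonian; 1613 million years to A

Smaller Ma means younger, so youngest first: C 179 < B 284.2 < D 761 < A 2374.
Counting 3 along gives D (761 Ma); the excerpt puts that inside the Tonian, 1000–720 Ma.
Next in line is A (2374 Ma), and 2374 − 761 = 1613 Myr.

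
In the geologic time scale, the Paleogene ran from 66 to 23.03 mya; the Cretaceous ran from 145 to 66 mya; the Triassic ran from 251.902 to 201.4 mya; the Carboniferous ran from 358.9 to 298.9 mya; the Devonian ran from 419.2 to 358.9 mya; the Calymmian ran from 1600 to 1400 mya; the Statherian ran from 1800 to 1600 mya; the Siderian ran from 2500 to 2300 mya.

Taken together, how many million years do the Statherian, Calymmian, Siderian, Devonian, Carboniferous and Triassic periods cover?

770.802 million years

Duration is start − end for each: (1800 − 1600) + (1600 − 1400) + (2500 − 2300) + (419.2 − 358.9) + (358.9 − 298.9) + (251.902 − 201.4).
That is 200 + 200 + 200 + 60.3 + 60 + 50.502, which totals 770.802 million years.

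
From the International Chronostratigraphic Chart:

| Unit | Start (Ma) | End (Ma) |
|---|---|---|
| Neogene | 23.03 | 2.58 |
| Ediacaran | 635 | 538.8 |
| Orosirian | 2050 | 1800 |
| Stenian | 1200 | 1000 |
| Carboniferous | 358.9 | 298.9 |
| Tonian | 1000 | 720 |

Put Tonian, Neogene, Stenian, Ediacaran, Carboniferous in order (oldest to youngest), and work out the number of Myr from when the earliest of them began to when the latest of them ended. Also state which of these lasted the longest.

Start ages (Ma): Stenian 1200, Tonian 1000, Ediacaran 635, Carboniferous 358.9, Neogene 23.03.
Ordered oldest to youngest: Stenian, Tonian, Ediacaran, Carboniferous, Neogene.
Span = 1200 − 2.58 = 1197.42 Myr.
Durations: Stenian 200, Carboniferous 60, Tonian 280, Ediacaran 96.2, Neogene 20.45 → longest is Tonian (280 Myr).

Stenian → Tonian → Ediacaran → Carboniferous → Neogene; total span 1197.42 Myr; longest is Tonian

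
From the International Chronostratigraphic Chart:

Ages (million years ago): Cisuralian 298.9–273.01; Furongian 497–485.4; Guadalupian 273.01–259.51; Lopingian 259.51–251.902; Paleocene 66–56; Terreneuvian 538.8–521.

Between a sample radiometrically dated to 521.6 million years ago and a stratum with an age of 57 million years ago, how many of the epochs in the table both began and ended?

4

The older date is 521.6 Ma and the younger is 57 Ma.
Epochs with start < 521.6 and end > 57 Ma: Furongian (497–485.4), Cisuralian (298.9–273.01), Guadalupian (273.01–259.51), Lopingian (259.51–251.902).
That is 4 complete epochs.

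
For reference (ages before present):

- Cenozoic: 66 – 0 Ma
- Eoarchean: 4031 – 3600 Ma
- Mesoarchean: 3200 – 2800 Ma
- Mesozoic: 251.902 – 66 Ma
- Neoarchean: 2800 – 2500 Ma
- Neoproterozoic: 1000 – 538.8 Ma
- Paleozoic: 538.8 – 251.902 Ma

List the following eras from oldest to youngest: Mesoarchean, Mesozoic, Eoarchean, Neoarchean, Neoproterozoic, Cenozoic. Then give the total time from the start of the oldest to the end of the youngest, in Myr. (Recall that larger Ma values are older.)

Eoarchean → Mesoarchean → Neoarchean → Neoproterozoic → Mesozoic → Cenozoic; total span 4031 Myr

Start ages (Ma): Eoarchean 4031, Mesoarchean 3200, Neoarchean 2800, Neoproterozoic 1000, Mesozoic 251.902, Cenozoic 66.
Ordered oldest to youngest: Eoarchean, Mesoarchean, Neoarchean, Neoproterozoic, Mesozoic, Cenozoic.
Span = 4031 − 0 = 4031 Myr.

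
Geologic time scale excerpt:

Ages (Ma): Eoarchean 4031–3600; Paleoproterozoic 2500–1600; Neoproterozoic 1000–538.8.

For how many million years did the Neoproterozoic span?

461.2 million years

1000 − 538.8 = 461.2 million years.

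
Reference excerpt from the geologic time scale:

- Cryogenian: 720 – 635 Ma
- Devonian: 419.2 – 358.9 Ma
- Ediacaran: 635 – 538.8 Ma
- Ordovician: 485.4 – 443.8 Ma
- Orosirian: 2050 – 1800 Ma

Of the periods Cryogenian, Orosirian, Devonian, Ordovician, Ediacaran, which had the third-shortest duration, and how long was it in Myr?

Cryogenian, 85 million years

Start − end for each: Cryogenian 720 − 635 = 85; Orosirian 2050 − 1800 = 250; Devonian 419.2 − 358.9 = 60.3; Ordovician 485.4 − 443.8 = 41.6; Ediacaran 635 − 538.8 = 96.2.
Ranking these from shortest: Ordovician < Devonian < Cryogenian < Ediacaran < Orosirian.
Position 3 in that ranking is Cryogenian, which lasted 85 Myr.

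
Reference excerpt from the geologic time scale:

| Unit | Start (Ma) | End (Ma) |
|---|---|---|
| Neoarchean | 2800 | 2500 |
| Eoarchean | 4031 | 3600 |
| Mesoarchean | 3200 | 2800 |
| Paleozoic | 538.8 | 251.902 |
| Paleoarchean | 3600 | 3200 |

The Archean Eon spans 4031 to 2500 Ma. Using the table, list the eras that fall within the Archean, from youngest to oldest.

Eras with both bounds inside 4031–2500 Ma: Neoarchean (2800–2500), Mesoarchean (3200–2800), Paleoarchean (3600–3200), Eoarchean (4031–3600).

Neoarchean, Mesoarchean, Paleoarchean, Eoarchean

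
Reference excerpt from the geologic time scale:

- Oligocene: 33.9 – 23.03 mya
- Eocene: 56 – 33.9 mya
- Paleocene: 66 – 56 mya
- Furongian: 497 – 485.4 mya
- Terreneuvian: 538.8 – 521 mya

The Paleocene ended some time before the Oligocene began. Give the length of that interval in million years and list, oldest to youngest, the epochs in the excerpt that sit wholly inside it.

End of Paleocene = 56 Ma; start of Oligocene = 33.9 Ma.
Gap = 56 − 33.9 = 22.1 Myr.
Epochs wholly inside 56–33.9 Ma: Eocene (56–33.9).

22.1 million years; Eocene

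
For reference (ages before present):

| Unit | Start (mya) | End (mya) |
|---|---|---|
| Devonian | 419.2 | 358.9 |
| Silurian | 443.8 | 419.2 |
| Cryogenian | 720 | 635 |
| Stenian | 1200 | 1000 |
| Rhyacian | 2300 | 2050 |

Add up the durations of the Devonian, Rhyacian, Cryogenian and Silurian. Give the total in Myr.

419.9 million years

Duration is start − end for each: (419.2 − 358.9) + (2300 − 2050) + (720 − 635) + (443.8 − 419.2).
That is 60.3 + 250 + 85 + 24.6, which totals 419.9 million years.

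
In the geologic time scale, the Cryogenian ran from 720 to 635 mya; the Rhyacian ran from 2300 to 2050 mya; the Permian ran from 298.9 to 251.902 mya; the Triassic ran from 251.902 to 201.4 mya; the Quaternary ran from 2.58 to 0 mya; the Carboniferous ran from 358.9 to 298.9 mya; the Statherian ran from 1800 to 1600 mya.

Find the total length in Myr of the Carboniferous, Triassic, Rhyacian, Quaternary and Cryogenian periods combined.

Duration is start − end for each: (358.9 − 298.9) + (251.902 − 201.4) + (2300 − 2050) + (2.58 − 0) + (720 − 635).
That is 60 + 50.502 + 250 + 2.58 + 85, which totals 448.082 million years.

448.082 million years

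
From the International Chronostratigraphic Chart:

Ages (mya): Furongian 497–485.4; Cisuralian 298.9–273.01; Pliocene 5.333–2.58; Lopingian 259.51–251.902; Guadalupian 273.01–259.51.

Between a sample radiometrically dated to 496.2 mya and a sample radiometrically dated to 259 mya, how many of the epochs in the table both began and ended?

496.2 Ma sits inside the Furongian (497–485.4) and 259 Ma inside the Lopingian (259.51–251.902); neither of those is wholly between the two dates.
The listed epochs lying completely between them are Cisuralian, Guadalupian — 2 in all.

2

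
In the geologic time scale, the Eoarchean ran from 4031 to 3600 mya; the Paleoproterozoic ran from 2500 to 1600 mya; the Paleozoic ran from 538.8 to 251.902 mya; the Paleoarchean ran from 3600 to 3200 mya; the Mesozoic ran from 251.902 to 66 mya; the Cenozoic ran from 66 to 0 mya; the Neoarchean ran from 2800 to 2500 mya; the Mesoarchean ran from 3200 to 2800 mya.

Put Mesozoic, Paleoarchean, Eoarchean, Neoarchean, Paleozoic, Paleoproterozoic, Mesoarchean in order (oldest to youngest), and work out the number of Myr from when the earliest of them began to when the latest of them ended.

Start ages (Ma): Eoarchean 4031, Paleoarchean 3600, Mesoarchean 3200, Neoarchean 2800, Paleoproterozoic 2500, Paleozoic 538.8, Mesozoic 251.902.
Ordered oldest to youngest: Eoarchean, Paleoarchean, Mesoarchean, Neoarchean, Paleoproterozoic, Paleozoic, Mesozoic.
Span = 4031 − 66 = 3965 Myr.

Eoarchean → Paleoarchean → Mesoarchean → Neoarchean → Paleoproterozoic → Paleozoic → Mesozoic; total span 3965 Myr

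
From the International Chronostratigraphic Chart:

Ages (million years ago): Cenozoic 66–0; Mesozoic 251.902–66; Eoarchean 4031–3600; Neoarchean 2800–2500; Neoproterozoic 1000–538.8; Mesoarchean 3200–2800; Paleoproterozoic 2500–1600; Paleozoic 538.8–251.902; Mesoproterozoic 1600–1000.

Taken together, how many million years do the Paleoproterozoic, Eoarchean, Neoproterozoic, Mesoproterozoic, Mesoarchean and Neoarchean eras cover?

3092.2 million years

Each duration: Paleoproterozoic = 900; Eoarchean = 431; Neoproterozoic = 461.2; Mesoproterozoic = 600; Mesoarchean = 400; Neoarchean = 300.
Sum: 900 + 431 + 461.2 + 600 + 400 + 300 = 3092.2 Myr.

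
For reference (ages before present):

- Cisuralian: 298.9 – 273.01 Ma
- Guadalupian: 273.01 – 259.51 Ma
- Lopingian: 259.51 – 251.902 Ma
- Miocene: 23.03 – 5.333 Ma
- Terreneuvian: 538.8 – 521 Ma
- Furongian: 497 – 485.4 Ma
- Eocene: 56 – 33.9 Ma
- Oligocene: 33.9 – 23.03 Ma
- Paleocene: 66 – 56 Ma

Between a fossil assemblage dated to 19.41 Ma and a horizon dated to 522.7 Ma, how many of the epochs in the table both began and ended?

7

522.7 Ma sits inside the Terreneuvian (538.8–521) and 19.41 Ma inside the Miocene (23.03–5.333); neither of those is wholly between the two dates.
The listed epochs lying completely between them are Furongian, Cisuralian, Guadalupian, Lopingian, Paleocene, Eocene, Oligocene — 7 in all.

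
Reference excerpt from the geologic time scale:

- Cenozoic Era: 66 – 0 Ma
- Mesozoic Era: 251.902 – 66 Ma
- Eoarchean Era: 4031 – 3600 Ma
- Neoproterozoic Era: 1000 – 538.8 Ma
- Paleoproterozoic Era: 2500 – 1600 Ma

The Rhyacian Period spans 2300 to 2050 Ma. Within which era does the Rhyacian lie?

The Rhyacian (2300–2050 Ma) lies entirely within 2500–1600 Ma, the Paleoproterozoic Era.

Paleoproterozoic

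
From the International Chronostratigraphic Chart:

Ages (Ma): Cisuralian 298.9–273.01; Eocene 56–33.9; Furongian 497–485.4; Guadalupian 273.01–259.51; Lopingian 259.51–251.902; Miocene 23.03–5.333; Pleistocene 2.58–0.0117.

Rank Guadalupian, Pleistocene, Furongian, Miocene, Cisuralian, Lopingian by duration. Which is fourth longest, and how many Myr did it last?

Start − end for each: Guadalupian 273.01 − 259.51 = 13.5; Pleistocene 2.58 − 0.0117 = 2.5683; Furongian 497 − 485.4 = 11.6; Miocene 23.03 − 5.333 = 17.697; Cisuralian 298.9 − 273.01 = 25.89; Lopingian 259.51 − 251.902 = 7.608.
Ranking these from longest: Cisuralian > Miocene > Guadalupian > Furongian > Lopingian > Pleistocene.
Position 4 in that ranking is Furongian, which lasted 11.6 Myr.

Furongian, 11.6 million years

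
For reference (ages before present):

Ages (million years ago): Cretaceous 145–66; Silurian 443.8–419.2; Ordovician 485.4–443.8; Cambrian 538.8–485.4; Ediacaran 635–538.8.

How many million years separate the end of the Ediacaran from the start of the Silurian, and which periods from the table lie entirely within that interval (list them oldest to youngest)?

The Ediacaran closes at 538.8 Ma and the Silurian opens at 443.8 Ma, so the interval is 538.8 − 443.8 = 95 Myr.
A period fits inside if it starts at or after 538.8 Ma and ends at or before 443.8 Ma; oldest first that gives Cambrian, Ordovician.

95 million years; Cambrian, Ordovician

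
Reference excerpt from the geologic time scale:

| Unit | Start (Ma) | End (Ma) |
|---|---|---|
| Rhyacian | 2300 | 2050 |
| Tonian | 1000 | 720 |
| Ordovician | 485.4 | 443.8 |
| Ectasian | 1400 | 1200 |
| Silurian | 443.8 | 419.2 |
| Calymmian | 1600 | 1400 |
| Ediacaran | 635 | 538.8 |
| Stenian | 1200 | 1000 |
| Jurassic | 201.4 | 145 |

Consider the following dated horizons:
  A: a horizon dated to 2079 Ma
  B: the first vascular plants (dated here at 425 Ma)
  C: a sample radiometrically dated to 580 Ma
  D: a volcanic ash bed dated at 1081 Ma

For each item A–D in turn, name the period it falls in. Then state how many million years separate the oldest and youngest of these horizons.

Match each age against the start–end ranges in the excerpt: A = 2079 Ma → Rhyacian (2300–2050); B = 425 Ma → Silurian (443.8–419.2); C = 580 Ma → Ediacaran (635–538.8); D = 1081 Ma → Stenian (1200–1000).
The largest age is 2079 Ma and the smallest is 425 Ma; their difference is 1654 Myr.

A — Rhyacian; B — Silurian; C — Ediacaran; D — Stenian; span 1654 million years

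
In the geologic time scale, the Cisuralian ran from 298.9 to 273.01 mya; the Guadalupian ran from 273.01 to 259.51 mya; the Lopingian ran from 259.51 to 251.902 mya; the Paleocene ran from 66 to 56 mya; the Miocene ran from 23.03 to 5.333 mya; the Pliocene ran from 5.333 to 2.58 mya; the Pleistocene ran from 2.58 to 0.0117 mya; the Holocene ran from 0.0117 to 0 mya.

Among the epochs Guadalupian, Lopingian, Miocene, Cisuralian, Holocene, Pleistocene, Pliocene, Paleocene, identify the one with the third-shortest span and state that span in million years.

Start − end for each: Guadalupian 273.01 − 259.51 = 13.5; Lopingian 259.51 − 251.902 = 7.608; Miocene 23.03 − 5.333 = 17.697; Cisuralian 298.9 − 273.01 = 25.89; Holocene 0.0117 − 0 = 0.0117; Pleistocene 2.58 − 0.0117 = 2.5683; Pliocene 5.333 − 2.58 = 2.753; Paleocene 66 − 56 = 10.
Ranking these from shortest: Holocene < Pleistocene < Pliocene < Lopingian < Paleocene < Guadalupian < Miocene < Cisuralian.
Position 3 in that ranking is Pliocene, which lasted 2.753 Myr.

Pliocene, 2.753 million years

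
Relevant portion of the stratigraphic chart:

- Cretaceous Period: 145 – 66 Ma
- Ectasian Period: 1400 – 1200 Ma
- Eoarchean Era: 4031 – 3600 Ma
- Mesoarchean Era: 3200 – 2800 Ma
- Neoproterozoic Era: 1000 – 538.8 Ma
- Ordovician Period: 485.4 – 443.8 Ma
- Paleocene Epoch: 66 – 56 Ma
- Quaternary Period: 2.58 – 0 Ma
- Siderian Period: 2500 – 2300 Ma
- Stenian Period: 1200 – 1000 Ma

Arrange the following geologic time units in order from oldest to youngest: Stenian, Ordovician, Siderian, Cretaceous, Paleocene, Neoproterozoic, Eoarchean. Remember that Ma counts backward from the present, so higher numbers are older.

Eoarchean, Siderian, Stenian, Neoproterozoic, Ordovician, Cretaceous, Paleocene

Sorting by start age (descending Ma, since larger Ma = older): Eoarchean start 4031, Siderian start 2500, Stenian start 1200, Neoproterozoic start 1000, Ordovician start 485.4, Cretaceous start 145, Paleocene start 66.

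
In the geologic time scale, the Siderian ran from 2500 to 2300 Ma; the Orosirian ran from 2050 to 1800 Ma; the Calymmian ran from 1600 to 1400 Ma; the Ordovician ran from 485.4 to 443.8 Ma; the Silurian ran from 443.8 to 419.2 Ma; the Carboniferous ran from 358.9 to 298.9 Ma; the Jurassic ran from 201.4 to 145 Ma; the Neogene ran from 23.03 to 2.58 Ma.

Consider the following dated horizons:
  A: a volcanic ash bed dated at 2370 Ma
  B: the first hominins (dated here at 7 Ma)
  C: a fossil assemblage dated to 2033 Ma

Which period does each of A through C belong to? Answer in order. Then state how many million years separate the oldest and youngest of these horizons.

Match each age against the start–end ranges in the excerpt: A = 2370 Ma → Siderian (2500–2300); B = 7 Ma → Neogene (23.03–2.58); C = 2033 Ma → Orosirian (2050–1800).
The largest age is 2370 Ma and the smallest is 7 Ma; their difference is 2363 Myr.

A — Siderian; B — Neogene; C — Orosirian; span 2363 million years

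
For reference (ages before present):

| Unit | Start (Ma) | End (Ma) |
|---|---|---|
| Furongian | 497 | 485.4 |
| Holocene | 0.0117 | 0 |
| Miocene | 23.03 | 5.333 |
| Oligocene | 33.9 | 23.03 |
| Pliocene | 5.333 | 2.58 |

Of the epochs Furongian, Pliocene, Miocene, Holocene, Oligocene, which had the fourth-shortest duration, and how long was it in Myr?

Durations: Furongian 11.6; Pliocene 2.753; Miocene 17.697; Holocene 0.0117; Oligocene 10.87 Myr.
Sorted shortest-first: Holocene (0.0117), Pliocene (2.753), Oligocene (10.87), Furongian (11.6), Miocene (17.697).
The fourth shortest is Furongian at 11.6 Myr.

Furongian, 11.6 million years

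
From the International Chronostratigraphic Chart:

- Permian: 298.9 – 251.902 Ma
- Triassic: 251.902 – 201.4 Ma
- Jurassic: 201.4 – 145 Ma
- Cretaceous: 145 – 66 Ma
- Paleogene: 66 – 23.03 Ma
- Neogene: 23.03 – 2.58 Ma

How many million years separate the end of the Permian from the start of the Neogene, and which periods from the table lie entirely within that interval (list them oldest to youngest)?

228.872 million years; Triassic, Jurassic, Cretaceous, Paleogene

The Permian closes at 251.902 Ma and the Neogene opens at 23.03 Ma, so the interval is 251.902 − 23.03 = 228.872 Myr.
A period fits inside if it starts at or after 251.902 Ma and ends at or before 23.03 Ma; oldest first that gives Triassic, Jurassic, Cretaceous, Paleogene.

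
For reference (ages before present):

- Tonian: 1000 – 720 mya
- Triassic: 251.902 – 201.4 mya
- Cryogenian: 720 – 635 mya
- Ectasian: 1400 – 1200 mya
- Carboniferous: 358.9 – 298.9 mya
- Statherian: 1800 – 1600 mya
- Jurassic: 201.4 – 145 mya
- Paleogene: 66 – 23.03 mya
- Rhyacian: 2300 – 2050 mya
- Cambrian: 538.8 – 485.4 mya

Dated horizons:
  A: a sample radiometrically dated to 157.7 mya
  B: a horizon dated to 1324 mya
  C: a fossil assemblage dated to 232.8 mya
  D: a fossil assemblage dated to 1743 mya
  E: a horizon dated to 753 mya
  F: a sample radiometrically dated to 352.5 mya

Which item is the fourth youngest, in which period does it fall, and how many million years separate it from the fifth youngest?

Smaller Ma means younger, so youngest first: A 157.7 < C 232.8 < F 352.5 < E 753 < B 1324 < D 1743.
Counting 4 along gives E (753 Ma); the excerpt puts that inside the Tonian, 1000–720 Ma.
Next in line is B (1324 Ma), and 1324 − 753 = 571 Myr.

E, in the Tonian; 571 million years to B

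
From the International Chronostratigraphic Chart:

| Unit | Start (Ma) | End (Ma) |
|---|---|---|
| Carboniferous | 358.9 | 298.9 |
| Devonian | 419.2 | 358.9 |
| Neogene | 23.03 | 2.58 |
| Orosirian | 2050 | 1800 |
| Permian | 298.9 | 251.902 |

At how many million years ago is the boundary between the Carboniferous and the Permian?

298.9 Ma

The Carboniferous ends and the Permian begins at 298.9 Ma.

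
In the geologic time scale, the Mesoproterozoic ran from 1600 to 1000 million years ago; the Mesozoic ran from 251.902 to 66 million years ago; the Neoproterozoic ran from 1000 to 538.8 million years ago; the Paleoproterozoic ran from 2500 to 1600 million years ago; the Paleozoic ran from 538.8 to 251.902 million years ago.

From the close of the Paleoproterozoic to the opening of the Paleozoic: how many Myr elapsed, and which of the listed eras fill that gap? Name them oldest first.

End of Paleoproterozoic = 1600 Ma; start of Paleozoic = 538.8 Ma.
Gap = 1600 − 538.8 = 1061.2 Myr.
Eras wholly inside 1600–538.8 Ma: Mesoproterozoic (1600–1000), Neoproterozoic (1000–538.8).

1061.2 million years; Mesoproterozoic, Neoproterozoic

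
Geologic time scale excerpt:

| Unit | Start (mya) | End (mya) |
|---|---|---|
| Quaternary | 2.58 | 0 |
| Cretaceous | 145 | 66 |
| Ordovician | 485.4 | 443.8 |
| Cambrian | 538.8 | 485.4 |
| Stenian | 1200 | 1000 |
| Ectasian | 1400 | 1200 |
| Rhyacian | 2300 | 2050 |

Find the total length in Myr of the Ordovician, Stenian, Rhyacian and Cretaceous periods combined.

Duration is start − end for each: (485.4 − 443.8) + (1200 − 1000) + (2300 − 2050) + (145 − 66).
That is 41.6 + 200 + 250 + 79, which totals 570.6 million years.

570.6 million years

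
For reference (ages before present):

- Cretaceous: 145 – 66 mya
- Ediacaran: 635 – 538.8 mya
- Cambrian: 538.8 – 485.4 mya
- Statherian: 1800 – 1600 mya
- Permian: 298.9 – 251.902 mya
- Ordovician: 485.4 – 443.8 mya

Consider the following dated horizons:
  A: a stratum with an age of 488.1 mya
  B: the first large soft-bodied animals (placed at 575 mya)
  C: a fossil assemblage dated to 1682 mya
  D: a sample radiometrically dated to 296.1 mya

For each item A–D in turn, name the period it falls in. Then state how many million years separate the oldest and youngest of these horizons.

A: 488.1 Ma lies in 538.8–485.4 Ma, so Cambrian.
B: 575 Ma lies in 635–538.8 Ma, so Ediacaran.
C: 1682 Ma lies in 1800–1600 Ma, so Statherian.
D: 296.1 Ma lies in 298.9–251.902 Ma, so Permian.
Oldest = 1682 Ma, youngest = 296.1 Ma → span 1385.9 Myr.

A — Cambrian; B — Ediacaran; C — Statherian; D — Permian; span 1385.9 million years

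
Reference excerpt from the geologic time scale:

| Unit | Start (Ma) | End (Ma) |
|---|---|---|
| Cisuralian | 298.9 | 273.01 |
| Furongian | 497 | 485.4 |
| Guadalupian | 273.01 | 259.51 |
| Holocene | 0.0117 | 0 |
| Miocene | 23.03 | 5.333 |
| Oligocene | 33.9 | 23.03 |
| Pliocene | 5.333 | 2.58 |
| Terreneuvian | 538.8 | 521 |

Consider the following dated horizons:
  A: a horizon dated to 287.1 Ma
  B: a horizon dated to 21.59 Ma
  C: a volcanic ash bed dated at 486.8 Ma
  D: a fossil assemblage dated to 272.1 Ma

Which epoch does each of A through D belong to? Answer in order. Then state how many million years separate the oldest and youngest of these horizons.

A — Cisuralian; B — Miocene; C — Furongian; D — Guadalupian; span 465.21 million years

Match each age against the start–end ranges in the excerpt: A = 287.1 Ma → Cisuralian (298.9–273.01); B = 21.59 Ma → Miocene (23.03–5.333); C = 486.8 Ma → Furongian (497–485.4); D = 272.1 Ma → Guadalupian (273.01–259.51).
The largest age is 486.8 Ma and the smallest is 21.59 Ma; their difference is 465.21 Myr.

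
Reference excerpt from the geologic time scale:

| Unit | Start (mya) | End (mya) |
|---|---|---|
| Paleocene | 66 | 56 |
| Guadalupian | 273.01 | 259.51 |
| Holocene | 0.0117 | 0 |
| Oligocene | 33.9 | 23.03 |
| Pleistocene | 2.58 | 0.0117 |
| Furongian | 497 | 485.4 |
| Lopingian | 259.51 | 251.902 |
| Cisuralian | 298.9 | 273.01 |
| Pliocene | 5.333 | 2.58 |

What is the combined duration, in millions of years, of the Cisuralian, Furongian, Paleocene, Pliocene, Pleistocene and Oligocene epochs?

63.6813 million years

Each duration: Cisuralian = 25.89; Furongian = 11.6; Paleocene = 10; Pliocene = 2.753; Pleistocene = 2.5683; Oligocene = 10.87.
Sum: 25.89 + 11.6 + 10 + 2.753 + 2.5683 + 10.87 = 63.6813 Myr.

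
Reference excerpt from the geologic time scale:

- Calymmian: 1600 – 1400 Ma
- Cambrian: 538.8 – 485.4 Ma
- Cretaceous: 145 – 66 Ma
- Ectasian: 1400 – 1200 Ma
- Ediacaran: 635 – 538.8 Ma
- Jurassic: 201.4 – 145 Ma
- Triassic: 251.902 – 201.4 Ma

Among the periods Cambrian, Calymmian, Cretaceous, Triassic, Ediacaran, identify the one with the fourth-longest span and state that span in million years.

Durations: Cambrian 53.4; Calymmian 200; Cretaceous 79; Triassic 50.502; Ediacaran 96.2 Myr.
Sorted longest-first: Calymmian (200), Ediacaran (96.2), Cretaceous (79), Cambrian (53.4), Triassic (50.502).
The fourth longest is Cambrian at 53.4 Myr.

Cambrian, 53.4 million years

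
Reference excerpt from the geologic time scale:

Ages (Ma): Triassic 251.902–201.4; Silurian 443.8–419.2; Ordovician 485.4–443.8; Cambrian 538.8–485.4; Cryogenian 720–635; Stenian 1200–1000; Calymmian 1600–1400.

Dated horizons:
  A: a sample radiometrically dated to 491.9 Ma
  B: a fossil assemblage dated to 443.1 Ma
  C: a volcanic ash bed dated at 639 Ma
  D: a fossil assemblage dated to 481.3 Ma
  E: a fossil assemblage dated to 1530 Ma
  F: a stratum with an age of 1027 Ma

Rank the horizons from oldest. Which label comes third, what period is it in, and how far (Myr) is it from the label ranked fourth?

C, in the Cryogenian; 147.1 million years to A

Larger Ma means older, so oldest first: E 1530 > F 1027 > C 639 > A 491.9 > D 481.3 > B 443.1.
Counting 3 along gives C (639 Ma); the excerpt puts that inside the Cryogenian, 720–635 Ma.
Next in line is A (491.9 Ma), and 639 − 491.9 = 147.1 Myr.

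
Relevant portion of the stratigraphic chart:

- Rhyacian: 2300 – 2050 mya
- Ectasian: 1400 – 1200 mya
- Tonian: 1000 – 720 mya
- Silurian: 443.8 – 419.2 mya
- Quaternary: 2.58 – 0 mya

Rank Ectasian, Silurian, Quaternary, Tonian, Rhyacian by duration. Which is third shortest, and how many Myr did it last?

Ectasian, 200 million years

Start − end for each: Ectasian 1400 − 1200 = 200; Silurian 443.8 − 419.2 = 24.6; Quaternary 2.58 − 0 = 2.58; Tonian 1000 − 720 = 280; Rhyacian 2300 − 2050 = 250.
Ranking these from shortest: Quaternary < Silurian < Ectasian < Rhyacian < Tonian.
Position 3 in that ranking is Ectasian, which lasted 200 Myr.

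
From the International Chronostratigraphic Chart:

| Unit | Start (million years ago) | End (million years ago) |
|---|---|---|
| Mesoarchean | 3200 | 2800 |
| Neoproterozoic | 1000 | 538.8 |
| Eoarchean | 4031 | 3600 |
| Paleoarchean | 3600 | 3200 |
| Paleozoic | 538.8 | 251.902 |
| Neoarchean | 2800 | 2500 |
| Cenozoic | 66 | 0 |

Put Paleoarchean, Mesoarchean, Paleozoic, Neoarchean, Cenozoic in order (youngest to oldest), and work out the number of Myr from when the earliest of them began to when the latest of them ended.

Cenozoic, Paleozoic, Neoarchean, Mesoarchean, Paleoarchean; total span 3600 Myr

Start ages (Ma): Paleoarchean 3600, Mesoarchean 3200, Neoarchean 2800, Paleozoic 538.8, Cenozoic 66.
Ordered youngest to oldest: Cenozoic, Paleozoic, Neoarchean, Mesoarchean, Paleoarchean.
Span = 3600 − 0 = 3600 Myr.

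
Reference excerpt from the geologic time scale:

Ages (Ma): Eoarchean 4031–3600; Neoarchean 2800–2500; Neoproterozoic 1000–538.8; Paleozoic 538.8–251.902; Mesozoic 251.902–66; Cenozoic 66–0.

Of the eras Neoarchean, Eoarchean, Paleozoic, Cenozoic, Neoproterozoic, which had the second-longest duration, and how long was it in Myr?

Eoarchean, 431 million years

Start − end for each: Neoarchean 2800 − 2500 = 300; Eoarchean 4031 − 3600 = 431; Paleozoic 538.8 − 251.902 = 286.898; Cenozoic 66 − 0 = 66; Neoproterozoic 1000 − 538.8 = 461.2.
Ranking these from longest: Neoproterozoic > Eoarchean > Neoarchean > Paleozoic > Cenozoic.
Position 2 in that ranking is Eoarchean, which lasted 431 Myr.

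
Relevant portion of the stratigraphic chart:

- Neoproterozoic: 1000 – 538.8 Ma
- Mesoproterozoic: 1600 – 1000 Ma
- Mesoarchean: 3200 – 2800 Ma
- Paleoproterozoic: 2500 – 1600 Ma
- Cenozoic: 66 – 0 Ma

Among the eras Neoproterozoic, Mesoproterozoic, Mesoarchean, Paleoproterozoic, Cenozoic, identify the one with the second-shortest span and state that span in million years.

Mesoarchean, 400 million years

Start − end for each: Neoproterozoic 1000 − 538.8 = 461.2; Mesoproterozoic 1600 − 1000 = 600; Mesoarchean 3200 − 2800 = 400; Paleoproterozoic 2500 − 1600 = 900; Cenozoic 66 − 0 = 66.
Ranking these from shortest: Cenozoic < Mesoarchean < Neoproterozoic < Mesoproterozoic < Paleoproterozoic.
Position 2 in that ranking is Mesoarchean, which lasted 400 Myr.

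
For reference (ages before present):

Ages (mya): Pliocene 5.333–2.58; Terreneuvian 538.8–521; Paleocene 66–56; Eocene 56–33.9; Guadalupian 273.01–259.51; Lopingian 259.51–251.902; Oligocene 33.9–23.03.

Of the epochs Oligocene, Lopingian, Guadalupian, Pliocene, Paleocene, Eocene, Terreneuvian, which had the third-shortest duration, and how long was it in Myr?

Paleocene, 10 million years

Durations: Oligocene 10.87; Lopingian 7.608; Guadalupian 13.5; Pliocene 2.753; Paleocene 10; Eocene 22.1; Terreneuvian 17.8 Myr.
Sorted shortest-first: Pliocene (2.753), Lopingian (7.608), Paleocene (10), Oligocene (10.87), Guadalupian (13.5), Terreneuvian (17.8), Eocene (22.1).
The third shortest is Paleocene at 10 Myr.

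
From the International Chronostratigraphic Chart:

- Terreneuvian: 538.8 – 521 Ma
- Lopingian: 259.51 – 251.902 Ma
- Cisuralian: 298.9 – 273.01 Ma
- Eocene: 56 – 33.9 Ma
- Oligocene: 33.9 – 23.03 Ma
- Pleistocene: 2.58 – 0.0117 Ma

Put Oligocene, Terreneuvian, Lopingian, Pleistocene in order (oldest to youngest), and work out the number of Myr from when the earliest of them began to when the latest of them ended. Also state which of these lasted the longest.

Terreneuvian, Lopingian, Oligocene, Pleistocene; total span 538.7883 Myr; longest is Terreneuvian

From the excerpt: Oligocene 33.9–23.03; Terreneuvian 538.8–521; Lopingian 259.51–251.902; Pleistocene 2.58–0.0117 (Ma).
Larger Ma is earlier, so the oldest is Terreneuvian and the youngest is Pleistocene; oldest to youngest: Terreneuvian, Lopingian, Oligocene, Pleistocene.
Oldest start 538.8 minus youngest end 0.0117 gives 538.7883 Myr overall.
Individual lengths (start − end): Pleistocene 2.5683; Terreneuvian 17.8; Oligocene 10.87; Lopingian 7.608. The largest is Terreneuvian at 17.8 Myr.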